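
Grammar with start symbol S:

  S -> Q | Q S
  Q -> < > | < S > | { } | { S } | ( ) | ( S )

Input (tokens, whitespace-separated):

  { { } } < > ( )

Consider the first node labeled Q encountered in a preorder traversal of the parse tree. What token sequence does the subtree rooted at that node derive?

{ { } }

[S [Q { [S [Q { }]] }] [S [Q < >] [S [Q ( )]]]]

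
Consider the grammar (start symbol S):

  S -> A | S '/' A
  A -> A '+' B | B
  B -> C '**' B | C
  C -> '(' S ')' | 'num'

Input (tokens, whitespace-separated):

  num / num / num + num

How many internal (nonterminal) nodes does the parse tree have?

15

[S [S [S [A [B [C num]]]] / [A [B [C num]]]] / [A [A [B [C num]]] + [B [C num]]]]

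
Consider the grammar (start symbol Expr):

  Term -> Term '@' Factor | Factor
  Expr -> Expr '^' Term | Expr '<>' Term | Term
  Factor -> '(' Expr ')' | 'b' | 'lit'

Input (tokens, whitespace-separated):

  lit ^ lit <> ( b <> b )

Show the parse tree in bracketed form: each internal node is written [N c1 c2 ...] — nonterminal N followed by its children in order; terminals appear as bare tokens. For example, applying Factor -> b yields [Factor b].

Expr
Expr <> Term
Expr ^ Term <> Term
Term ^ Term <> Term
Factor ^ Term <> Term
lit ^ Term <> Term
lit ^ Factor <> Term
lit ^ lit <> Term
lit ^ lit <> Factor
lit ^ lit <> ( Expr )
lit ^ lit <> ( Expr <> Term )
lit ^ lit <> ( Term <> Term )
lit ^ lit <> ( Factor <> Term )
lit ^ lit <> ( b <> Term )
lit ^ lit <> ( b <> Factor )
lit ^ lit <> ( b <> b )

[Expr [Expr [Expr [Term [Factor lit]]] ^ [Term [Factor lit]]] <> [Term [Factor ( [Expr [Expr [Term [Factor b]]] <> [Term [Factor b]]] )]]]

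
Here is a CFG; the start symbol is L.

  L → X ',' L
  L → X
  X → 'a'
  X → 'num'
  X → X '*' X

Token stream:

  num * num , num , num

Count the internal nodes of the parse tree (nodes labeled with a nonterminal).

8

[L [X [X num] * [X num]] , [L [X num] , [L [X num]]]]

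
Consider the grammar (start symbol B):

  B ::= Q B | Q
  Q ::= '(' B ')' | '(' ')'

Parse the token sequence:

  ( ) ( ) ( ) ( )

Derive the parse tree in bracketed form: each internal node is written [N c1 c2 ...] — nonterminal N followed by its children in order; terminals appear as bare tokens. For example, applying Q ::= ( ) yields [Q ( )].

B
Q B
( ) B
( ) Q B
( ) ( ) B
( ) ( ) Q B
( ) ( ) ( ) B
( ) ( ) ( ) Q
( ) ( ) ( ) ( )

[B [Q ( )] [B [Q ( )] [B [Q ( )] [B [Q ( )]]]]]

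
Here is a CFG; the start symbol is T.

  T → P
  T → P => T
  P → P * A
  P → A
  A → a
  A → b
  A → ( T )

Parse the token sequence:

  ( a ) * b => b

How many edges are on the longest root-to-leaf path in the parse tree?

7

[T [P [P [A ( [T [P [A a]]] )]] * [A b]] => [T [P [A b]]]]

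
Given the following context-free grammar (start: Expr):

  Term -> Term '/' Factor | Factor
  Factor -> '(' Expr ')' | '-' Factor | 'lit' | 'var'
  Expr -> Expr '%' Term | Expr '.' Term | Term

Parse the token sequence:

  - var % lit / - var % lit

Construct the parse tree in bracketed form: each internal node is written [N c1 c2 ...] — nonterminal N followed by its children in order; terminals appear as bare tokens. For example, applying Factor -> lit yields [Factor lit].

[Expr [Expr [Expr [Term [Factor - [Factor var]]]] % [Term [Term [Factor lit]] / [Factor - [Factor var]]]] % [Term [Factor lit]]]

Expr
Expr % Term
Expr % Term % Term
Term % Term % Term
Factor % Term % Term
- Factor % Term % Term
- var % Term % Term
- var % Term / Factor % Term
- var % Factor / Factor % Term
- var % lit / Factor % Term
- var % lit / - Factor % Term
- var % lit / - var % Term
- var % lit / - var % Factor
- var % lit / - var % lit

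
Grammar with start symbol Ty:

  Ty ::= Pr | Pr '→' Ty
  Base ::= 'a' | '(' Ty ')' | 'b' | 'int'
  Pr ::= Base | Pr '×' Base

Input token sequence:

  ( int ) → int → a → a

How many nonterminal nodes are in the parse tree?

15

[Ty [Pr [Base ( [Ty [Pr [Base int]]] )]] → [Ty [Pr [Base int]] → [Ty [Pr [Base a]] → [Ty [Pr [Base a]]]]]]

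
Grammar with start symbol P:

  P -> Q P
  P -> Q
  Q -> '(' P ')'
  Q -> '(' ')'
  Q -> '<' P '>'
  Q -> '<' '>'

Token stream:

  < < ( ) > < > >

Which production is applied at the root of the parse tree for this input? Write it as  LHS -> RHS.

P -> Q

[P [Q < [P [Q < [P [Q ( )]] >] [P [Q < >]]] >]]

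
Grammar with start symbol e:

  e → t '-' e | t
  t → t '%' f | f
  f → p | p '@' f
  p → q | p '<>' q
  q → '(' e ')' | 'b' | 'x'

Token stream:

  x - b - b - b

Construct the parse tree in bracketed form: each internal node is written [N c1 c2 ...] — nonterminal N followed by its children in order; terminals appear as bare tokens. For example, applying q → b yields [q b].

[e [t [f [p [q x]]]] - [e [t [f [p [q b]]]] - [e [t [f [p [q b]]]] - [e [t [f [p [q b]]]]]]]]

e
t - e
f - e
p - e
q - e
x - e
x - t - e
x - f - e
x - p - e
x - q - e
x - b - e
x - b - t - e
x - b - f - e
x - b - p - e
x - b - q - e
x - b - b - e
x - b - b - t
x - b - b - f
x - b - b - p
x - b - b - q
x - b - b - b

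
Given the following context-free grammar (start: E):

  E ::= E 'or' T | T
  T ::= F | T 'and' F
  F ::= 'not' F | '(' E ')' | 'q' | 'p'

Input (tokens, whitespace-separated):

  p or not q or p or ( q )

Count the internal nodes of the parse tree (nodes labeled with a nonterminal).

[E [E [E [E [T [F p]]] or [T [F not [F q]]]] or [T [F p]]] or [T [F ( [E [T [F q]]] )]]]

16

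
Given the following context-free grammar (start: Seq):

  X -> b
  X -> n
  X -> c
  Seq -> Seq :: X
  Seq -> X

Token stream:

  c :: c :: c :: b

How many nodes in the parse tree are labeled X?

4

[Seq [Seq [Seq [Seq [X c]] :: [X c]] :: [X c]] :: [X b]]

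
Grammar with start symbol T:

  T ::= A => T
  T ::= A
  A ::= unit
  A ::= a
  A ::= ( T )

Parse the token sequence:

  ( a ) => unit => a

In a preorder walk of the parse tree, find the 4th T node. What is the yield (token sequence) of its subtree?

[T [A ( [T [A a]] )] => [T [A unit] => [T [A a]]]]

a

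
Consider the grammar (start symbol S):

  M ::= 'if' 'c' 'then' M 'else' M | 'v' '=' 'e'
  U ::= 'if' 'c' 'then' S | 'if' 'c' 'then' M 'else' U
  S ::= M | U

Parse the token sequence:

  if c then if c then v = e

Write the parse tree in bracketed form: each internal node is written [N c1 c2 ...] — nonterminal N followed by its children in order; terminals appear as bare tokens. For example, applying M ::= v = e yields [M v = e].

[S [U if c then [S [U if c then [S [M v = e]]]]]]

S
U
if c then S
if c then U
if c then if c then S
if c then if c then M
if c then if c then v = e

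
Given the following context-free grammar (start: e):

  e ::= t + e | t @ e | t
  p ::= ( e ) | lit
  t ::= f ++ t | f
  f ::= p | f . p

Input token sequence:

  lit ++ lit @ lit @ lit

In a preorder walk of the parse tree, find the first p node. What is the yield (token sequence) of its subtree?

lit

[e [t [f [p lit]] ++ [t [f [p lit]]]] @ [e [t [f [p lit]]] @ [e [t [f [p lit]]]]]]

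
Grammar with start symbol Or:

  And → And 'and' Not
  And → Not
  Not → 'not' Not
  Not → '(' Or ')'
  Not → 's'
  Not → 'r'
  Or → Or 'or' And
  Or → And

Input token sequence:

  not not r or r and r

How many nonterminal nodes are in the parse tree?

10

[Or [Or [And [Not not [Not not [Not r]]]]] or [And [And [Not r]] and [Not r]]]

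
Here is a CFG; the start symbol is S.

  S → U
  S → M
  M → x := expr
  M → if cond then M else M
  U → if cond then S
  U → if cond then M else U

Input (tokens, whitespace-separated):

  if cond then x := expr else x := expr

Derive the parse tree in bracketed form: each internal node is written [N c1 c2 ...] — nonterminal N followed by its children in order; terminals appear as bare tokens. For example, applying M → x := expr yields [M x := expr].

[S [M if cond then [M x := expr] else [M x := expr]]]

S
M
if cond then M else M
if cond then x := expr else M
if cond then x := expr else x := expr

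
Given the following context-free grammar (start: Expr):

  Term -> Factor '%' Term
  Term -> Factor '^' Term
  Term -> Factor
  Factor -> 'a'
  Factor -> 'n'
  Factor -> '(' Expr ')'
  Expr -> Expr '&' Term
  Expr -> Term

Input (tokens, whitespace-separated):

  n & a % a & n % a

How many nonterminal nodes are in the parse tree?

[Expr [Expr [Expr [Term [Factor n]]] & [Term [Factor a] % [Term [Factor a]]]] & [Term [Factor n] % [Term [Factor a]]]]

13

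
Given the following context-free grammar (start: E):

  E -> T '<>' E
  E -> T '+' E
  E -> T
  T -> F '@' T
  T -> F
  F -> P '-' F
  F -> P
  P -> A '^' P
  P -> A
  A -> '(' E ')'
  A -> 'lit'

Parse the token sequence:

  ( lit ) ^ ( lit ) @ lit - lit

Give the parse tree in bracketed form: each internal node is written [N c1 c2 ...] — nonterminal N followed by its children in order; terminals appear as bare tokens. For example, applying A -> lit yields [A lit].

[E [T [F [P [A ( [E [T [F [P [A lit]]]]] )] ^ [P [A ( [E [T [F [P [A lit]]]]] )]]]] @ [T [F [P [A lit]] - [F [P [A lit]]]]]]]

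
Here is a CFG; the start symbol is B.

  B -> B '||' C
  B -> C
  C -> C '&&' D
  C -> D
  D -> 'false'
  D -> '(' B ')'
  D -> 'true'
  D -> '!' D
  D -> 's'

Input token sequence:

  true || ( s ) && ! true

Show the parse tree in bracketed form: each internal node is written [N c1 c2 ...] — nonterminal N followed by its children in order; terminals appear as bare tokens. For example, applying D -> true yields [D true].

B
B || C
C || C
D || C
true || C
true || C && D
true || D && D
true || ( B ) && D
true || ( C ) && D
true || ( D ) && D
true || ( s ) && D
true || ( s ) && ! D
true || ( s ) && ! true

[B [B [C [D true]]] || [C [C [D ( [B [C [D s]]] )]] && [D ! [D true]]]]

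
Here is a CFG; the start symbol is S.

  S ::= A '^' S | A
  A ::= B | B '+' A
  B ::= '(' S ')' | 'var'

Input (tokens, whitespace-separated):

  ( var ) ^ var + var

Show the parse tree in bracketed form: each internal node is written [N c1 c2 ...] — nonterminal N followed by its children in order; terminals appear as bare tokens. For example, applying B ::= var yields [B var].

S
A ^ S
B ^ S
( S ) ^ S
( A ) ^ S
( B ) ^ S
( var ) ^ S
( var ) ^ A
( var ) ^ B + A
( var ) ^ var + A
( var ) ^ var + B
( var ) ^ var + var

[S [A [B ( [S [A [B var]]] )]] ^ [S [A [B var] + [A [B var]]]]]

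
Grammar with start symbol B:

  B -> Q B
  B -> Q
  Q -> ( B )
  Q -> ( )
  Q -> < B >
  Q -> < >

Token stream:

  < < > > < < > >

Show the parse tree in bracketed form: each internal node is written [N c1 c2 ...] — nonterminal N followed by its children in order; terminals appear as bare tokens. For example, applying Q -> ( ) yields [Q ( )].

[B [Q < [B [Q < >]] >] [B [Q < [B [Q < >]] >]]]

B
Q B
< B > B
< Q > B
< < > > B
< < > > Q
< < > > < B >
< < > > < Q >
< < > > < < > >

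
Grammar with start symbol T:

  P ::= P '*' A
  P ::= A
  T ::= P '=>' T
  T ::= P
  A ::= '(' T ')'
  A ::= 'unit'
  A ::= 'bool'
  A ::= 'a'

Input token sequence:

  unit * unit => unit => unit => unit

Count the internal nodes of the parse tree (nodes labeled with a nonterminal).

[T [P [P [A unit]] * [A unit]] => [T [P [A unit]] => [T [P [A unit]] => [T [P [A unit]]]]]]

14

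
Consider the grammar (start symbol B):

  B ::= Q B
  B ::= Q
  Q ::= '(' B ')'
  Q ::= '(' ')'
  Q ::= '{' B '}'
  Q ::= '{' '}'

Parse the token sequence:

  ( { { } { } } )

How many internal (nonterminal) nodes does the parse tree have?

[B [Q ( [B [Q { [B [Q { }] [B [Q { }]]] }]] )]]

8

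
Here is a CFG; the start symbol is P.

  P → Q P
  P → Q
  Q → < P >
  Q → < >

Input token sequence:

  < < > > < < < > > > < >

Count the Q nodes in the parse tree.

[P [Q < [P [Q < >]] >] [P [Q < [P [Q < [P [Q < >]] >]] >] [P [Q < >]]]]

6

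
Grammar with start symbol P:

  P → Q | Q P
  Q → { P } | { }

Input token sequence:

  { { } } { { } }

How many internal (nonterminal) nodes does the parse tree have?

8

[P [Q { [P [Q { }]] }] [P [Q { [P [Q { }]] }]]]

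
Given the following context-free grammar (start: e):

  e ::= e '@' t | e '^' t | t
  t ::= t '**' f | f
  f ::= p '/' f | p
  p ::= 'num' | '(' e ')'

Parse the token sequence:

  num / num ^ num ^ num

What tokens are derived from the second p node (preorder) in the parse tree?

[e [e [e [t [f [p num] / [f [p num]]]]] ^ [t [f [p num]]]] ^ [t [f [p num]]]]

num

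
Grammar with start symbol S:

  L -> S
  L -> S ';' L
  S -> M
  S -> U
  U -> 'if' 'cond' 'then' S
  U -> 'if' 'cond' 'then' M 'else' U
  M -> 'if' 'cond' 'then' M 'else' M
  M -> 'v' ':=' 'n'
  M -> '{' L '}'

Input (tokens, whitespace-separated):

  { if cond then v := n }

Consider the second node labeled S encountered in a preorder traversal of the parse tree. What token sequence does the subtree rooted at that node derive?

[S [M { [L [S [U if cond then [S [M v := n]]]]] }]]

if cond then v := n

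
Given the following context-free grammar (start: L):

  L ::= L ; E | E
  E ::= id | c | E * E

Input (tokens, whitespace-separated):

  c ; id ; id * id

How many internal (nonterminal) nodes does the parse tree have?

[L [L [L [E c]] ; [E id]] ; [E [E id] * [E id]]]

8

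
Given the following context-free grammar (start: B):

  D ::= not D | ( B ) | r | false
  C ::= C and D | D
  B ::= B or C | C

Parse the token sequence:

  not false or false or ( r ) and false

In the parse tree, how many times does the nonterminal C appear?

[B [B [B [C [D not [D false]]]] or [C [D false]]] or [C [C [D ( [B [C [D r]]] )]] and [D false]]]

5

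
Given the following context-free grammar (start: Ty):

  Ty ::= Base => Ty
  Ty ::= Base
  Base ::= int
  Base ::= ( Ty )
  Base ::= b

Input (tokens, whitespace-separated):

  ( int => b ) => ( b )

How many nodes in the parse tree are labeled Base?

[Ty [Base ( [Ty [Base int] => [Ty [Base b]]] )] => [Ty [Base ( [Ty [Base b]] )]]]

5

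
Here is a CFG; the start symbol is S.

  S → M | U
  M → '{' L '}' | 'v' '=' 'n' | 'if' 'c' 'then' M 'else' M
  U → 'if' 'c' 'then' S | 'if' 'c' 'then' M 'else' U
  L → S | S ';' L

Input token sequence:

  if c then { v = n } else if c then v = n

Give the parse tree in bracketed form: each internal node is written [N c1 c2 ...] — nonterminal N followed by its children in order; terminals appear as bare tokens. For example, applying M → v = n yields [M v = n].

S
U
if c then M else U
if c then { L } else U
if c then { S } else U
if c then { M } else U
if c then { v = n } else U
if c then { v = n } else if c then S
if c then { v = n } else if c then M
if c then { v = n } else if c then v = n

[S [U if c then [M { [L [S [M v = n]]] }] else [U if c then [S [M v = n]]]]]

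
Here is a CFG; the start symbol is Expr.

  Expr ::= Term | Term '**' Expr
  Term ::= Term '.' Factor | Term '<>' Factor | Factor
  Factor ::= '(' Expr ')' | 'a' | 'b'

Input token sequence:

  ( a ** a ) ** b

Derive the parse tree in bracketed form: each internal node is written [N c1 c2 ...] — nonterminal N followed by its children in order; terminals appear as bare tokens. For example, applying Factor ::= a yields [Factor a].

Expr
Term ** Expr
Factor ** Expr
( Expr ) ** Expr
( Term ** Expr ) ** Expr
( Factor ** Expr ) ** Expr
( a ** Expr ) ** Expr
( a ** Term ) ** Expr
( a ** Factor ) ** Expr
( a ** a ) ** Expr
( a ** a ) ** Term
( a ** a ) ** Factor
( a ** a ) ** b

[Expr [Term [Factor ( [Expr [Term [Factor a]] ** [Expr [Term [Factor a]]]] )]] ** [Expr [Term [Factor b]]]]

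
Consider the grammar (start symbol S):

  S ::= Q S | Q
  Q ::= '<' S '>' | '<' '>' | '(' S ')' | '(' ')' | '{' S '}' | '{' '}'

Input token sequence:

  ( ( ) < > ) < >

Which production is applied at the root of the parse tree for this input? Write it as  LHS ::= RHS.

S ::= Q S

[S [Q ( [S [Q ( )] [S [Q < >]]] )] [S [Q < >]]]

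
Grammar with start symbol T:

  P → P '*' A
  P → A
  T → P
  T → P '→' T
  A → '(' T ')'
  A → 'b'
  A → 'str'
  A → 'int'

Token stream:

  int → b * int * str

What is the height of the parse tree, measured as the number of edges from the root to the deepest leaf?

[T [P [A int]] → [T [P [P [P [A b]] * [A int]] * [A str]]]]

6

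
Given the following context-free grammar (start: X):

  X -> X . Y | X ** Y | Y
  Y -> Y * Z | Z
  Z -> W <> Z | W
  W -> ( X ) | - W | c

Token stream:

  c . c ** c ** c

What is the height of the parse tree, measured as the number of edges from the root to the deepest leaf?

[X [X [X [X [Y [Z [W c]]]] . [Y [Z [W c]]]] ** [Y [Z [W c]]]] ** [Y [Z [W c]]]]

7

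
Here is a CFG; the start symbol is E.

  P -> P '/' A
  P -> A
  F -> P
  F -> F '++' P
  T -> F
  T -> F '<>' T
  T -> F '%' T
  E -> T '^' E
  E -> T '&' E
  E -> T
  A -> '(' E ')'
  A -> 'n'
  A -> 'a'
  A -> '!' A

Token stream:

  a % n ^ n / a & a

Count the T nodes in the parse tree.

4

[E [T [F [P [A a]]] % [T [F [P [A n]]]]] ^ [E [T [F [P [P [A n]] / [A a]]]] & [E [T [F [P [A a]]]]]]]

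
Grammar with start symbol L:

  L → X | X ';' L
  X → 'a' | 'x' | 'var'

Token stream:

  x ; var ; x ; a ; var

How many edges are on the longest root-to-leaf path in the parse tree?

6

[L [X x] ; [L [X var] ; [L [X x] ; [L [X a] ; [L [X var]]]]]]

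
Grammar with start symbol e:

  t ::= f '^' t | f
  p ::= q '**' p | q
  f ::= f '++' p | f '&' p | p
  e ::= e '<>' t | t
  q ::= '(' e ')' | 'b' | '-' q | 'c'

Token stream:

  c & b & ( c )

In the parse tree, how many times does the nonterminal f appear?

4

[e [t [f [f [f [p [q c]]] & [p [q b]]] & [p [q ( [e [t [f [p [q c]]]]] )]]]]]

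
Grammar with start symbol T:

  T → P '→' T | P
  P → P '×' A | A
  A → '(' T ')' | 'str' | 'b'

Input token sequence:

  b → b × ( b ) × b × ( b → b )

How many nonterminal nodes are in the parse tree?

21

[T [P [A b]] → [T [P [P [P [P [A b]] × [A ( [T [P [A b]]] )]] × [A b]] × [A ( [T [P [A b]] → [T [P [A b]]]] )]]]]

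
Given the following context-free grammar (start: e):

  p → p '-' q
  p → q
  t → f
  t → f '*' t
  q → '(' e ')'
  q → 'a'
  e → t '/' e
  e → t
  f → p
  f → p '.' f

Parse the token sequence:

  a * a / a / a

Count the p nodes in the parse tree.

4

[e [t [f [p [q a]]] * [t [f [p [q a]]]]] / [e [t [f [p [q a]]]] / [e [t [f [p [q a]]]]]]]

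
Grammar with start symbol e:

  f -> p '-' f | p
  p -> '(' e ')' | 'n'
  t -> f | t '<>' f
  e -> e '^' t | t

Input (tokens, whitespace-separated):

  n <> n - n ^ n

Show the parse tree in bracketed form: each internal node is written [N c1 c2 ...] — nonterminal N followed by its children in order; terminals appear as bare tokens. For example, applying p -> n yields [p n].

[e [e [t [t [f [p n]]] <> [f [p n] - [f [p n]]]]] ^ [t [f [p n]]]]

e
e ^ t
t ^ t
t <> f ^ t
f <> f ^ t
p <> f ^ t
n <> f ^ t
n <> p - f ^ t
n <> n - f ^ t
n <> n - p ^ t
n <> n - n ^ t
n <> n - n ^ f
n <> n - n ^ p
n <> n - n ^ n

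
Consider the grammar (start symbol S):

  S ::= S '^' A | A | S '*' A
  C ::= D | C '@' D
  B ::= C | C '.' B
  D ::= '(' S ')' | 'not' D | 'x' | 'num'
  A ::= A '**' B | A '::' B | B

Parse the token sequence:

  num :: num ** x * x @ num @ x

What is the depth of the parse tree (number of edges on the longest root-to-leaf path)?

8

[S [S [A [A [A [B [C [D num]]]] :: [B [C [D num]]]] ** [B [C [D x]]]]] * [A [B [C [C [C [D x]] @ [D num]] @ [D x]]]]]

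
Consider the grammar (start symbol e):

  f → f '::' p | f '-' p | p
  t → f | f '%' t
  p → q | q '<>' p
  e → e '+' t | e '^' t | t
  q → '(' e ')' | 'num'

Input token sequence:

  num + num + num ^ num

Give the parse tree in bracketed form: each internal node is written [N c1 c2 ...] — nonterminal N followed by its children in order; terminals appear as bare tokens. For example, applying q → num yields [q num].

e
e ^ t
e + t ^ t
e + t + t ^ t
t + t + t ^ t
f + t + t ^ t
p + t + t ^ t
q + t + t ^ t
num + t + t ^ t
num + f + t ^ t
num + p + t ^ t
num + q + t ^ t
num + num + t ^ t
num + num + f ^ t
num + num + p ^ t
num + num + q ^ t
num + num + num ^ t
num + num + num ^ f
num + num + num ^ p
num + num + num ^ q
num + num + num ^ num

[e [e [e [e [t [f [p [q num]]]]] + [t [f [p [q num]]]]] + [t [f [p [q num]]]]] ^ [t [f [p [q num]]]]]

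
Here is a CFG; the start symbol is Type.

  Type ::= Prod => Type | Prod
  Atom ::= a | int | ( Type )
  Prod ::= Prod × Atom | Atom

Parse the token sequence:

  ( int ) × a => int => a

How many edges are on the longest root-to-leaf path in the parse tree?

7

[Type [Prod [Prod [Atom ( [Type [Prod [Atom int]]] )]] × [Atom a]] => [Type [Prod [Atom int]] => [Type [Prod [Atom a]]]]]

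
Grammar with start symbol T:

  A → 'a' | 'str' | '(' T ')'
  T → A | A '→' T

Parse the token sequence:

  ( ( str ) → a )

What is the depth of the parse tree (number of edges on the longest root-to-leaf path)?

6

[T [A ( [T [A ( [T [A str]] )] → [T [A a]]] )]]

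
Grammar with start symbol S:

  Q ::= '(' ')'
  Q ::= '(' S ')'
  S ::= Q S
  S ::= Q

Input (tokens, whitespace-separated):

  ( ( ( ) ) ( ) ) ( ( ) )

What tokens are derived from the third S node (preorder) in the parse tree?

[S [Q ( [S [Q ( [S [Q ( )]] )] [S [Q ( )]]] )] [S [Q ( [S [Q ( )]] )]]]

( )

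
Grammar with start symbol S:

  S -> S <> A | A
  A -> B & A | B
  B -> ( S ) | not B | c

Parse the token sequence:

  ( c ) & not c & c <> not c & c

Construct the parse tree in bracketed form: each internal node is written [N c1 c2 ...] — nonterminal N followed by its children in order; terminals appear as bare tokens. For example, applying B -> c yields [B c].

[S [S [A [B ( [S [A [B c]]] )] & [A [B not [B c]] & [A [B c]]]]] <> [A [B not [B c]] & [A [B c]]]]

S
S <> A
A <> A
B & A <> A
( S ) & A <> A
( A ) & A <> A
( B ) & A <> A
( c ) & A <> A
( c ) & B & A <> A
( c ) & not B & A <> A
( c ) & not c & A <> A
( c ) & not c & B <> A
( c ) & not c & c <> A
( c ) & not c & c <> B & A
( c ) & not c & c <> not B & A
( c ) & not c & c <> not c & A
( c ) & not c & c <> not c & B
( c ) & not c & c <> not c & c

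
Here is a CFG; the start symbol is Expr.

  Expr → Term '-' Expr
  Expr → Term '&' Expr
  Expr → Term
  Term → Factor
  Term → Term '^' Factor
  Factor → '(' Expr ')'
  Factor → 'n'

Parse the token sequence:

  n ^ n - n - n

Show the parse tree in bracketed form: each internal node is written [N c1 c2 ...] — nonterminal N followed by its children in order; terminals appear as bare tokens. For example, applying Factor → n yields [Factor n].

[Expr [Term [Term [Factor n]] ^ [Factor n]] - [Expr [Term [Factor n]] - [Expr [Term [Factor n]]]]]

Expr
Term - Expr
Term ^ Factor - Expr
Factor ^ Factor - Expr
n ^ Factor - Expr
n ^ n - Expr
n ^ n - Term - Expr
n ^ n - Factor - Expr
n ^ n - n - Expr
n ^ n - n - Term
n ^ n - n - Factor
n ^ n - n - n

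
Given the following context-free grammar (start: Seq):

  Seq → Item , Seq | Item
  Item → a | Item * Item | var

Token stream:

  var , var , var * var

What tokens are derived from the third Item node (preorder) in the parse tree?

var * var

[Seq [Item var] , [Seq [Item var] , [Seq [Item [Item var] * [Item var]]]]]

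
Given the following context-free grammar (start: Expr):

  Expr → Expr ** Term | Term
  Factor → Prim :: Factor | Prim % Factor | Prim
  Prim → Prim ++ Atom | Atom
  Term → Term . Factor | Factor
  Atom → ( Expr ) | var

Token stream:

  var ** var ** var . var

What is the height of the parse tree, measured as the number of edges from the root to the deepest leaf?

[Expr [Expr [Expr [Term [Factor [Prim [Atom var]]]]] ** [Term [Factor [Prim [Atom var]]]]] ** [Term [Term [Factor [Prim [Atom var]]]] . [Factor [Prim [Atom var]]]]]

7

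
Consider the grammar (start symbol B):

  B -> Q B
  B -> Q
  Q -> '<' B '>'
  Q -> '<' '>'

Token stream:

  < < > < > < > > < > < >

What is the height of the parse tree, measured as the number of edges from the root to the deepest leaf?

6

[B [Q < [B [Q < >] [B [Q < >] [B [Q < >]]]] >] [B [Q < >] [B [Q < >]]]]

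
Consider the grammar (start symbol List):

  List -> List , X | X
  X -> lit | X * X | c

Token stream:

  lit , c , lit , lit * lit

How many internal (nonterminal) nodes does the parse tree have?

10

[List [List [List [List [X lit]] , [X c]] , [X lit]] , [X [X lit] * [X lit]]]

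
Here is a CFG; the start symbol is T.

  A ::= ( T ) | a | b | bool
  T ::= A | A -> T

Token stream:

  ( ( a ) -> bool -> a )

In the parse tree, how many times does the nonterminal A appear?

[T [A ( [T [A ( [T [A a]] )] -> [T [A bool] -> [T [A a]]]] )]]

5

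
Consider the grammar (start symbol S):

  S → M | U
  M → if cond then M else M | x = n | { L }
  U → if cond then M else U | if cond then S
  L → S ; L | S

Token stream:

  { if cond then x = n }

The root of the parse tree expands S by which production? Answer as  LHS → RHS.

S → M

[S [M { [L [S [U if cond then [S [M x = n]]]]] }]]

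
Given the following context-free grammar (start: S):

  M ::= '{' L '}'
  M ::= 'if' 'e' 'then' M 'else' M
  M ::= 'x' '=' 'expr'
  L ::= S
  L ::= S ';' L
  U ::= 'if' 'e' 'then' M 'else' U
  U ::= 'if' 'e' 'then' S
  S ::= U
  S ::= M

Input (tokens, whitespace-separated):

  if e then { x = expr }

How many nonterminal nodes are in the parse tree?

7

[S [U if e then [S [M { [L [S [M x = expr]]] }]]]]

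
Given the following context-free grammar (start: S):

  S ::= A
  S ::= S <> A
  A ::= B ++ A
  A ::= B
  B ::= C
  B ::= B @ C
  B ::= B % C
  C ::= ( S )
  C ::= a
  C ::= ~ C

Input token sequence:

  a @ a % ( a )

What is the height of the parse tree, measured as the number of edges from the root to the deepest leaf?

8

[S [A [B [B [B [C a]] @ [C a]] % [C ( [S [A [B [C a]]]] )]]]]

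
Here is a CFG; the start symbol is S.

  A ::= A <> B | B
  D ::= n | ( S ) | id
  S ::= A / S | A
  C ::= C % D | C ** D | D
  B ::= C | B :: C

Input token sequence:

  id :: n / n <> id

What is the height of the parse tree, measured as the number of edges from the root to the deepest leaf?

[S [A [B [B [C [D id]]] :: [C [D n]]]] / [S [A [A [B [C [D n]]]] <> [B [C [D id]]]]]]

7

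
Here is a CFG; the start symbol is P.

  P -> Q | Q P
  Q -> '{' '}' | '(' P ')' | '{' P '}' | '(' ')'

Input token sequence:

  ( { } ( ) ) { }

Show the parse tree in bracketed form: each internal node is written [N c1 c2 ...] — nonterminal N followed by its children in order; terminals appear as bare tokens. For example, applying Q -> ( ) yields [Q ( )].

P
Q P
( P ) P
( Q P ) P
( { } P ) P
( { } Q ) P
( { } ( ) ) P
( { } ( ) ) Q
( { } ( ) ) { }

[P [Q ( [P [Q { }] [P [Q ( )]]] )] [P [Q { }]]]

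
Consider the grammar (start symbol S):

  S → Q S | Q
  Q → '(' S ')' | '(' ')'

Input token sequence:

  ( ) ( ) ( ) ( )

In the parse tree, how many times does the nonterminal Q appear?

4

[S [Q ( )] [S [Q ( )] [S [Q ( )] [S [Q ( )]]]]]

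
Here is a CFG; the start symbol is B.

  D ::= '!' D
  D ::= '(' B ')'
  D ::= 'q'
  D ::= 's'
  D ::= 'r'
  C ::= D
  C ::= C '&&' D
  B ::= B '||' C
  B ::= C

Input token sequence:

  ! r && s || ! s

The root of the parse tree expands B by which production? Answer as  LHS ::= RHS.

[B [B [C [C [D ! [D r]]] && [D s]]] || [C [D ! [D s]]]]

B ::= B '||' C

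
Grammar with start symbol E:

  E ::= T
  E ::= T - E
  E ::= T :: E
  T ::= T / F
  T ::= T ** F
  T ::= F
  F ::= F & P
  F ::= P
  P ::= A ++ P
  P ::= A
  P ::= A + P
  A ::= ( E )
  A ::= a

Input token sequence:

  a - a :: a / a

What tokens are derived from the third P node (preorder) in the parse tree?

[E [T [F [P [A a]]]] - [E [T [F [P [A a]]]] :: [E [T [T [F [P [A a]]]] / [F [P [A a]]]]]]]

a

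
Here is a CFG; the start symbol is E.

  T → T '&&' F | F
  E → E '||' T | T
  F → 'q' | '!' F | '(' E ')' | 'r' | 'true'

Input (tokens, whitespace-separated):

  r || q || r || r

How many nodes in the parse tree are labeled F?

4

[E [E [E [E [T [F r]]] || [T [F q]]] || [T [F r]]] || [T [F r]]]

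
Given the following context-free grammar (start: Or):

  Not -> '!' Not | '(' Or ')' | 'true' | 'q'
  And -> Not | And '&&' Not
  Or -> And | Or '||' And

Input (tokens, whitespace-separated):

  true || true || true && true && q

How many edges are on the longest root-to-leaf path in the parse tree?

[Or [Or [Or [And [Not true]]] || [And [Not true]]] || [And [And [And [Not true]] && [Not true]] && [Not q]]]

5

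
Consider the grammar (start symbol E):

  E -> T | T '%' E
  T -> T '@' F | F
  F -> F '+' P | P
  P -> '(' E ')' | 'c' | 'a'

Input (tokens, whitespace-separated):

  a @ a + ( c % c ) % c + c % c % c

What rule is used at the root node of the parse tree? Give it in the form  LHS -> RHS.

[E [T [T [F [P a]]] @ [F [F [P a]] + [P ( [E [T [F [P c]]] % [E [T [F [P c]]]]] )]]] % [E [T [F [F [P c]] + [P c]]] % [E [T [F [P c]]] % [E [T [F [P c]]]]]]]

E -> T '%' E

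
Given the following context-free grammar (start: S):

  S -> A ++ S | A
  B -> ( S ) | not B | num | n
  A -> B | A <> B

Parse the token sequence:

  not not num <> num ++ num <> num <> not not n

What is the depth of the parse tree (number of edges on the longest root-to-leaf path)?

6

[S [A [A [B not [B not [B num]]]] <> [B num]] ++ [S [A [A [A [B num]] <> [B num]] <> [B not [B not [B n]]]]]]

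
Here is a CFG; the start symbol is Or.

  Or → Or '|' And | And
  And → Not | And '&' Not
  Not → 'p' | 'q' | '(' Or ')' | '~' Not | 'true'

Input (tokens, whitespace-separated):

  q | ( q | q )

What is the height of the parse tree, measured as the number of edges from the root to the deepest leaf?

7

[Or [Or [And [Not q]]] | [And [Not ( [Or [Or [And [Not q]]] | [And [Not q]]] )]]]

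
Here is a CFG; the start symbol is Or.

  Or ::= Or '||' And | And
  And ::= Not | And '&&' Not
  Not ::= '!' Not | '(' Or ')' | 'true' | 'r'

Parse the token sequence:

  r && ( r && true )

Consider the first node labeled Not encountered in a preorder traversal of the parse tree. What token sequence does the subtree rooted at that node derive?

[Or [And [And [Not r]] && [Not ( [Or [And [And [Not r]] && [Not true]]] )]]]

r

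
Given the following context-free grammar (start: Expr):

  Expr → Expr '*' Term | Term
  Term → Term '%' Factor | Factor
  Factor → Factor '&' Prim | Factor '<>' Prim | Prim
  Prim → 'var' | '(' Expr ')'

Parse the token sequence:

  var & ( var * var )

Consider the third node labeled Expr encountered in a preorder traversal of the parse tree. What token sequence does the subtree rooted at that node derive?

var

[Expr [Term [Factor [Factor [Prim var]] & [Prim ( [Expr [Expr [Term [Factor [Prim var]]]] * [Term [Factor [Prim var]]]] )]]]]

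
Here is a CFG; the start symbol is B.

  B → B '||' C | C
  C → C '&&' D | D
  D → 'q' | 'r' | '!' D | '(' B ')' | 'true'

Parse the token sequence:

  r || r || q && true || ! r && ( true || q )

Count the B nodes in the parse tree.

6

[B [B [B [B [C [D r]]] || [C [D r]]] || [C [C [D q]] && [D true]]] || [C [C [D ! [D r]]] && [D ( [B [B [C [D true]]] || [C [D q]]] )]]]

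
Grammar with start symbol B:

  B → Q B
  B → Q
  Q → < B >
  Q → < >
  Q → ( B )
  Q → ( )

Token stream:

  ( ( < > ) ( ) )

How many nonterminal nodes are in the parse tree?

[B [Q ( [B [Q ( [B [Q < >]] )] [B [Q ( )]]] )]]

8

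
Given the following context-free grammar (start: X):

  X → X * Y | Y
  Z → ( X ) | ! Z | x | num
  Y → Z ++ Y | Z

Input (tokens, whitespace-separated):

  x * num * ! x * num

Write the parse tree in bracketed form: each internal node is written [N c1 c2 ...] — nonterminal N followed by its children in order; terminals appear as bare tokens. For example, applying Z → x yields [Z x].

[X [X [X [X [Y [Z x]]] * [Y [Z num]]] * [Y [Z ! [Z x]]]] * [Y [Z num]]]

X
X * Y
X * Y * Y
X * Y * Y * Y
Y * Y * Y * Y
Z * Y * Y * Y
x * Y * Y * Y
x * Z * Y * Y
x * num * Y * Y
x * num * Z * Y
x * num * ! Z * Y
x * num * ! x * Y
x * num * ! x * Z
x * num * ! x * num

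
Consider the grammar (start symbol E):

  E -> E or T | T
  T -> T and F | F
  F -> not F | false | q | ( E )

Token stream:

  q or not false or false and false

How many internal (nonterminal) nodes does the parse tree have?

12

[E [E [E [T [F q]]] or [T [F not [F false]]]] or [T [T [F false]] and [F false]]]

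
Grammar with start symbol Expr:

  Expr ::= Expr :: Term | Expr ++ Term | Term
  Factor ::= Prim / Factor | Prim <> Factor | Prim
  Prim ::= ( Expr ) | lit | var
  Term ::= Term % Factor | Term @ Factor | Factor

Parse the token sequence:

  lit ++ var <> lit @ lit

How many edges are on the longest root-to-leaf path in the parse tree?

[Expr [Expr [Term [Factor [Prim lit]]]] ++ [Term [Term [Factor [Prim var] <> [Factor [Prim lit]]]] @ [Factor [Prim lit]]]]

6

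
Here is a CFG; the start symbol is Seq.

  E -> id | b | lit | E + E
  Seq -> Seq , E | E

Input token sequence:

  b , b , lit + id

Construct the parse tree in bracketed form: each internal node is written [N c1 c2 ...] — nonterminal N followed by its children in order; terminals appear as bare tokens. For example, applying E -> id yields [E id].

Seq
Seq , E
Seq , E , E
E , E , E
b , E , E
b , b , E
b , b , E + E
b , b , lit + E
b , b , lit + id

[Seq [Seq [Seq [E b]] , [E b]] , [E [E lit] + [E id]]]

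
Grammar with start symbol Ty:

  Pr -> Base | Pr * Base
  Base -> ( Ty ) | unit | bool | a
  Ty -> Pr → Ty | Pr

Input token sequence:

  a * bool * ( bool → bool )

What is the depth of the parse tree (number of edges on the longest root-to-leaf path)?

[Ty [Pr [Pr [Pr [Base a]] * [Base bool]] * [Base ( [Ty [Pr [Base bool]] → [Ty [Pr [Base bool]]]] )]]]

7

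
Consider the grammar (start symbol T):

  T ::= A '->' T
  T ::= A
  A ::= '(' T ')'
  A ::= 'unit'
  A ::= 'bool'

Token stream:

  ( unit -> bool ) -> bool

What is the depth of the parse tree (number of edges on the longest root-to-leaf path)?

5

[T [A ( [T [A unit] -> [T [A bool]]] )] -> [T [A bool]]]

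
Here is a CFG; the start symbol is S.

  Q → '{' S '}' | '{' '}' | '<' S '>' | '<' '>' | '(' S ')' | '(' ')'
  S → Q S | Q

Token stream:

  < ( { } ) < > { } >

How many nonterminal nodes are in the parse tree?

10

[S [Q < [S [Q ( [S [Q { }]] )] [S [Q < >] [S [Q { }]]]] >]]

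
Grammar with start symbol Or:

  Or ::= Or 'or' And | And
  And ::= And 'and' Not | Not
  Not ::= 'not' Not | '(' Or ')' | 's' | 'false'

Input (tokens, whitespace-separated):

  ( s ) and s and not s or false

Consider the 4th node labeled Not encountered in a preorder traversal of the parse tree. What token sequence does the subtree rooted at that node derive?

not s

[Or [Or [And [And [And [Not ( [Or [And [Not s]]] )]] and [Not s]] and [Not not [Not s]]]] or [And [Not false]]]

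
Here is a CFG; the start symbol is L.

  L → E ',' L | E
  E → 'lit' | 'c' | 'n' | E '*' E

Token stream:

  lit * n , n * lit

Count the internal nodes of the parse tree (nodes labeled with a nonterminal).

[L [E [E lit] * [E n]] , [L [E [E n] * [E lit]]]]

8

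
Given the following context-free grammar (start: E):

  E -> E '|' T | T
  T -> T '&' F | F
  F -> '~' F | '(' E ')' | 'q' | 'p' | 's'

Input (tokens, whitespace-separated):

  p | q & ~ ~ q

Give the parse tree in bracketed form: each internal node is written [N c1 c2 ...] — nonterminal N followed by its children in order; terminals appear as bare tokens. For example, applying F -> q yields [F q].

E
E | T
T | T
F | T
p | T
p | T & F
p | F & F
p | q & F
p | q & ~ F
p | q & ~ ~ F
p | q & ~ ~ q

[E [E [T [F p]]] | [T [T [F q]] & [F ~ [F ~ [F q]]]]]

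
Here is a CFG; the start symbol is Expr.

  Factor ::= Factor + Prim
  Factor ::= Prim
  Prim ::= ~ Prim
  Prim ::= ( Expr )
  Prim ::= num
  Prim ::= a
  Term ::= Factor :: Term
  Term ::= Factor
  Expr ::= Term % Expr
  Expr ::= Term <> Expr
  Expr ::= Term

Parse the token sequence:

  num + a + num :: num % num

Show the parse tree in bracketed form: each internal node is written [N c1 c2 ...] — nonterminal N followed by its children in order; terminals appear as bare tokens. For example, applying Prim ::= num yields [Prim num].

[Expr [Term [Factor [Factor [Factor [Prim num]] + [Prim a]] + [Prim num]] :: [Term [Factor [Prim num]]]] % [Expr [Term [Factor [Prim num]]]]]

Expr
Term % Expr
Factor :: Term % Expr
Factor + Prim :: Term % Expr
Factor + Prim + Prim :: Term % Expr
Prim + Prim + Prim :: Term % Expr
num + Prim + Prim :: Term % Expr
num + a + Prim :: Term % Expr
num + a + num :: Term % Expr
num + a + num :: Factor % Expr
num + a + num :: Prim % Expr
num + a + num :: num % Expr
num + a + num :: num % Term
num + a + num :: num % Factor
num + a + num :: num % Prim
num + a + num :: num % num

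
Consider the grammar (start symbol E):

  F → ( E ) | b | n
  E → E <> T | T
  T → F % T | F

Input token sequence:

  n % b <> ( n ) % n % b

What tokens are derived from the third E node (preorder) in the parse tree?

n

[E [E [T [F n] % [T [F b]]]] <> [T [F ( [E [T [F n]]] )] % [T [F n] % [T [F b]]]]]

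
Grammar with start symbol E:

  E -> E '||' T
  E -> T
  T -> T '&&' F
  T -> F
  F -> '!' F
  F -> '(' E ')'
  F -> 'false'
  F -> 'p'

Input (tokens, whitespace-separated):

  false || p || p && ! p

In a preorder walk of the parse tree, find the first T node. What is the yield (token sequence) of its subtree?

[E [E [E [T [F false]]] || [T [F p]]] || [T [T [F p]] && [F ! [F p]]]]

false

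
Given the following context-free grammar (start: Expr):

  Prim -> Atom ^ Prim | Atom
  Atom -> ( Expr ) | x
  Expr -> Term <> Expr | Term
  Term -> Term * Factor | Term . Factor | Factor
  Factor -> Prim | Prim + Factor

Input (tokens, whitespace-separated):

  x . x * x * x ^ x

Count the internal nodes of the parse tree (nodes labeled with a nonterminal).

[Expr [Term [Term [Term [Term [Factor [Prim [Atom x]]]] . [Factor [Prim [Atom x]]]] * [Factor [Prim [Atom x]]]] * [Factor [Prim [Atom x] ^ [Prim [Atom x]]]]]]

19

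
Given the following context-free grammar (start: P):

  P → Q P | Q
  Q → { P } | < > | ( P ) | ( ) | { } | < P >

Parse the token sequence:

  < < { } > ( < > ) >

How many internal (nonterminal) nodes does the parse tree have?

[P [Q < [P [Q < [P [Q { }]] >] [P [Q ( [P [Q < >]] )]]] >]]

10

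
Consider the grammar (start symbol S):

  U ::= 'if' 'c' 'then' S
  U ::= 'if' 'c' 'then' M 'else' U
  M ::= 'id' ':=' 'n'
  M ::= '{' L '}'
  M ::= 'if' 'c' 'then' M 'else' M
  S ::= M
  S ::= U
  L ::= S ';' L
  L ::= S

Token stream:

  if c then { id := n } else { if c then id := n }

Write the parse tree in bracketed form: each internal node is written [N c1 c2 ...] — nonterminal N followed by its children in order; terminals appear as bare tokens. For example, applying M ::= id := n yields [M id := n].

S
M
if c then M else M
if c then { L } else M
if c then { S } else M
if c then { M } else M
if c then { id := n } else M
if c then { id := n } else { L }
if c then { id := n } else { S }
if c then { id := n } else { U }
if c then { id := n } else { if c then S }
if c then { id := n } else { if c then M }
if c then { id := n } else { if c then id := n }

[S [M if c then [M { [L [S [M id := n]]] }] else [M { [L [S [U if c then [S [M id := n]]]]] }]]]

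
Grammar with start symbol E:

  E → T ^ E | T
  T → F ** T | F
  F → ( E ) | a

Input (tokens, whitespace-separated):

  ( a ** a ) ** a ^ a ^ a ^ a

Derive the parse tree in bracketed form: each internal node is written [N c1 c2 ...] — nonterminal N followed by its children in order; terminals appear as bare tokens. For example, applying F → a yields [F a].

E
T ^ E
F ** T ^ E
( E ) ** T ^ E
( T ) ** T ^ E
( F ** T ) ** T ^ E
( a ** T ) ** T ^ E
( a ** F ) ** T ^ E
( a ** a ) ** T ^ E
( a ** a ) ** F ^ E
( a ** a ) ** a ^ E
( a ** a ) ** a ^ T ^ E
( a ** a ) ** a ^ F ^ E
( a ** a ) ** a ^ a ^ E
( a ** a ) ** a ^ a ^ T ^ E
( a ** a ) ** a ^ a ^ F ^ E
( a ** a ) ** a ^ a ^ a ^ E
( a ** a ) ** a ^ a ^ a ^ T
( a ** a ) ** a ^ a ^ a ^ F
( a ** a ) ** a ^ a ^ a ^ a

[E [T [F ( [E [T [F a] ** [T [F a]]]] )] ** [T [F a]]] ^ [E [T [F a]] ^ [E [T [F a]] ^ [E [T [F a]]]]]]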